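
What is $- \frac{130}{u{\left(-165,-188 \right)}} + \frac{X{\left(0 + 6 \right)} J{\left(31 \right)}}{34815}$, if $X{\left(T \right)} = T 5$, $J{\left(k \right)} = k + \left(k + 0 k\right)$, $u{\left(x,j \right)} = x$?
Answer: $\frac{5858}{6963} \approx 0.8413$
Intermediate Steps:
$J{\left(k \right)} = 2 k$ ($J{\left(k \right)} = k + \left(k + 0\right) = k + k = 2 k$)
$X{\left(T \right)} = 5 T$
$- \frac{130}{u{\left(-165,-188 \right)}} + \frac{X{\left(0 + 6 \right)} J{\left(31 \right)}}{34815} = - \frac{130}{-165} + \frac{5 \left(0 + 6\right) 2 \cdot 31}{34815} = \left(-130\right) \left(- \frac{1}{165}\right) + 5 \cdot 6 \cdot 62 \cdot \frac{1}{34815} = \frac{26}{33} + 30 \cdot 62 \cdot \frac{1}{34815} = \frac{26}{33} + 1860 \cdot \frac{1}{34815} = \frac{26}{33} + \frac{124}{2321} = \frac{5858}{6963}$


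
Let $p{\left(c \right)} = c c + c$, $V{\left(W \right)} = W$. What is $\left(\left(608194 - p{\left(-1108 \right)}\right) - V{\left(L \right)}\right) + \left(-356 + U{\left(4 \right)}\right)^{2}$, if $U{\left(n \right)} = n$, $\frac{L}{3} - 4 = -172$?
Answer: $-493954$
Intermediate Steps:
$L = -504$ ($L = 12 + 3 \left(-172\right) = 12 - 516 = -504$)
$p{\left(c \right)} = c + c^{2}$ ($p{\left(c \right)} = c^{2} + c = c + c^{2}$)
$\left(\left(608194 - p{\left(-1108 \right)}\right) - V{\left(L \right)}\right) + \left(-356 + U{\left(4 \right)}\right)^{2} = \left(\left(608194 - - 1108 \left(1 - 1108\right)\right) - -504\right) + \left(-356 + 4\right)^{2} = \left(\left(608194 - \left(-1108\right) \left(-1107\right)\right) + 504\right) + \left(-352\right)^{2} = \left(\left(608194 - 1226556\right) + 504\right) + 123904 = \left(-618362 + 504\right) + 123904 = -617858 + 123904 = -493954$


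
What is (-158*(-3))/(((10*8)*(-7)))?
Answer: -237/280 ≈ -0.84643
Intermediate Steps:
(-158*(-3))/(((10*8)*(-7))) = 474/((80*(-7))) = 474/(-560) = 474*(-1/560) = -237/280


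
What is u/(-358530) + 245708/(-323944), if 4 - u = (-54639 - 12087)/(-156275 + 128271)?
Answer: -30837379311259/40656081994116 ≈ -0.75849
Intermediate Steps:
u = 22645/14002 (u = 4 - (-54639 - 12087)/(-156275 + 128271) = 4 - (-66726)/(-28004) = 4 - (-66726)*(-1)/28004 = 4 - 1*33363/14002 = 4 - 33363/14002 = 22645/14002 ≈ 1.6173)
u/(-358530) + 245708/(-323944) = (22645/14002)/(-358530) + 245708/(-323944) = (22645/14002)*(-1/358530) + 245708*(-1/323944) = -4529/1004027412 - 61427/80986 = -30837379311259/40656081994116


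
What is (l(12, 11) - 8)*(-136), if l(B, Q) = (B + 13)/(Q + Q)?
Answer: 10268/11 ≈ 933.45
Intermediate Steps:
l(B, Q) = (13 + B)/(2*Q) (l(B, Q) = (13 + B)/((2*Q)) = (13 + B)*(1/(2*Q)) = (13 + B)/(2*Q))
(l(12, 11) - 8)*(-136) = ((½)*(13 + 12)/11 - 8)*(-136) = ((½)*(1/11)*25 - 8)*(-136) = (25/22 - 8)*(-136) = -151/22*(-136) = 10268/11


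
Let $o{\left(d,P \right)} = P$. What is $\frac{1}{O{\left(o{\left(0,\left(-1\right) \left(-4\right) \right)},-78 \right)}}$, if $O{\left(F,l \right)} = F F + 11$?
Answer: $\frac{1}{27} \approx 0.037037$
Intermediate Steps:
$O{\left(F,l \right)} = 11 + F^{2}$ ($O{\left(F,l \right)} = F^{2} + 11 = 11 + F^{2}$)
$\frac{1}{O{\left(o{\left(0,\left(-1\right) \left(-4\right) \right)},-78 \right)}} = \frac{1}{11 + \left(\left(-1\right) \left(-4\right)\right)^{2}} = \frac{1}{11 + 4^{2}} = \frac{1}{11 + 16} = \frac{1}{27}$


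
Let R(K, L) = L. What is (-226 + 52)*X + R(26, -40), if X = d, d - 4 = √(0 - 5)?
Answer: -736 - 174*I*√5 ≈ -736.0 - 389.08*I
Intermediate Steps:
d = 4 + I*√5 (d = 4 + √(0 - 5) = 4 + √(-5) = 4 + I*√5 ≈ 4.0 + 2.2361*I)
X = 4 + I*√5 ≈ 4.0 + 2.2361*I
(-226 + 52)*X + R(26, -40) = (-226 + 52)*(4 + I*√5) - 40 = -174*(4 + I*√5) - 40 = (-696 - 174*I*√5) - 40 = -736 - 174*I*√5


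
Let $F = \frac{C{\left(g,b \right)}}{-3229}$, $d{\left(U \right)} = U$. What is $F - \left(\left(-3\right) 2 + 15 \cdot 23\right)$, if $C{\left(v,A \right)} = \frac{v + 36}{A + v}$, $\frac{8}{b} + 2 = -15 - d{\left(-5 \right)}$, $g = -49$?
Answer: $- \frac{163100058}{481121} \approx -339.0$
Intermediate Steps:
$b = - \frac{2}{3}$ ($b = \frac{8}{-2 - 10} = \frac{8}{-12} = 8 \left(- \frac{1}{12}\right) = - \frac{2}{3} \approx -0.66667$)
$C{\left(v,A \right)} = \frac{36 + v}{A + v}$
$F = - \frac{39}{481121}$ ($F = \frac{\frac{1}{- \frac{2}{3} - 49} \left(36 - 49\right)}{-3229} = \frac{1}{- \frac{149}{3}} \left(-13\right) \left(- \frac{1}{3229}\right) = \left(- \frac{3}{149}\right) \left(-13\right) \left(- \frac{1}{3229}\right) = \frac{39}{149} \left(- \frac{1}{3229}\right) = - \frac{39}{481121} \approx -8.1061 \cdot 10^{-5}$)
$F - \left(\left(-3\right) 2 + 15 \cdot 23\right) = - \frac{39}{481121} - \left(\left(-3\right) 2 + 15 \cdot 23\right) = - \frac{39}{481121} - \left(-6 + 345\right) = - \frac{39}{481121} - 339 = - \frac{163100058}{481121}$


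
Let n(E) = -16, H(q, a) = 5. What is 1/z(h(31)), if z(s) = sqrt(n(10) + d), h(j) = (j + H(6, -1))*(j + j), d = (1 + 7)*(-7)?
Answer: -I*sqrt(2)/12 ≈ -0.11785*I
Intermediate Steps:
d = -56 (d = 8*(-7) = -56)
h(j) = 2*j*(5 + j) (h(j) = (j + 5)*(j + j) = (5 + j)*(2*j) = 2*j*(5 + j))
z(s) = 6*I*sqrt(2) (z(s) = sqrt(-16 - 56) = sqrt(-72) = 6*I*sqrt(2))
1/z(h(31)) = 1/(6*I*sqrt(2)) = -I*sqrt(2)/12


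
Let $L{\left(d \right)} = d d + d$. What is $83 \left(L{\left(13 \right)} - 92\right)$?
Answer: $7470$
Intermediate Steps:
$L{\left(d \right)} = d + d^{2}$ ($L{\left(d \right)} = d^{2} + d = d + d^{2}$)
$83 \left(L{\left(13 \right)} - 92\right) = 83 \left(13 \left(1 + 13\right) - 92\right) = 83 \left(13 \cdot 14 - 92\right) = 83 \left(182 - 92\right) = 83 \cdot 90 = 7470$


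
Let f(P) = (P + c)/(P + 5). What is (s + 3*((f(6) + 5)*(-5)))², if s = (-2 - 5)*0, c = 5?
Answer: 8100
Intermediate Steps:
f(P) = 1 (f(P) = (P + 5)/(P + 5) = (5 + P)/(5 + P) = 1)
s = 0 (s = -7*0 = 0)
(s + 3*((f(6) + 5)*(-5)))² = (0 + 3*((1 + 5)*(-5)))² = (0 + 3*(6*(-5)))² = (0 + 3*(-30))² = (0 - 90)² = (-90)² = 8100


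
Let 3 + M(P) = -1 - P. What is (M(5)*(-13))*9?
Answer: 1053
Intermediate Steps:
M(P) = -4 - P (M(P) = -3 + (-1 - P) = -4 - P)
(M(5)*(-13))*9 = ((-4 - 1*5)*(-13))*9 = ((-4 - 5)*(-13))*9 = -9*(-13)*9 = 117*9 = 1053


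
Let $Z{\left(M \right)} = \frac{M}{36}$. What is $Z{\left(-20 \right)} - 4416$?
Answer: $- \frac{39749}{9} \approx -4416.6$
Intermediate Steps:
$Z{\left(M \right)} = \frac{M}{36}$ ($Z{\left(M \right)} = M \frac{1}{36} = \frac{M}{36}$)
$Z{\left(-20 \right)} - 4416 = \frac{1}{36} \left(-20\right) - 4416 = - \frac{5}{9} - 4416 = - \frac{39749}{9}$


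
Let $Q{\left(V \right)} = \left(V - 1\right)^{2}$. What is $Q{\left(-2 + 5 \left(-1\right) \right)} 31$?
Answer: $1984$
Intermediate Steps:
$Q{\left(V \right)} = \left(-1 + V\right)^{2}$
$Q{\left(-2 + 5 \left(-1\right) \right)} 31 = \left(-1 + \left(-2 + 5 \left(-1\right)\right)\right)^{2} \cdot 31 = \left(-1 - 7\right)^{2} \cdot 31 = \left(-8\right)^{2} \cdot 31 = 64 \cdot 31 = 1984$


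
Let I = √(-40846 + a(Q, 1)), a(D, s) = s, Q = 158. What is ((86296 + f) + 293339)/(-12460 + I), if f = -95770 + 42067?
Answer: -116031792/4436927 - 325932*I*√40845/155292445 ≈ -26.151 - 0.42418*I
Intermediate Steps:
I = I*√40845 (I = √(-40846 + 1) = √(-40845) = I*√40845 ≈ 202.1*I)
f = -53703
((86296 + f) + 293339)/(-12460 + I) = ((86296 - 53703) + 293339)/(-12460 + I*√40845) = (32593 + 293339)/(-12460 + I*√40845) = 325932/(-12460 + I*√40845)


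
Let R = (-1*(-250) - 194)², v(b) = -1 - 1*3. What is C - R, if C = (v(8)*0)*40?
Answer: -3136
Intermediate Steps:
v(b) = -4 (v(b) = -1 - 3 = -4)
R = 3136 (R = (250 - 194)² = 56² = 3136)
C = 0 (C = -4*0*40 = 0*40 = 0)
C - R = 0 - 1*3136 = 0 - 3136 = -3136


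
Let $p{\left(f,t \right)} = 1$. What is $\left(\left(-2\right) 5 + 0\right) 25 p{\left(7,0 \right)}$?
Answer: $-250$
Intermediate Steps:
$\left(\left(-2\right) 5 + 0\right) 25 p{\left(7,0 \right)} = \left(\left(-2\right) 5 + 0\right) 25 \cdot 1 = \left(-10 + 0\right) 25 \cdot 1 = \left(-10\right) 25 \cdot 1 = \left(-250\right) 1 = -250$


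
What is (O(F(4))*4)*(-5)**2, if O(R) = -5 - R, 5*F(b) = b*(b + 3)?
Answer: -1060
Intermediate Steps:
F(b) = b*(3 + b)/5 (F(b) = (b*(b + 3))/5 = (b*(3 + b))/5 = b*(3 + b)/5)
(O(F(4))*4)*(-5)**2 = ((-5 - 4*(3 + 4)/5)*4)*(-5)**2 = ((-5 - 4*7/5)*4)*25 = ((-5 - 1*28/5)*4)*25 = ((-5 - 28/5)*4)*25 = -53/5*4*25 = -212/5*25 = -1060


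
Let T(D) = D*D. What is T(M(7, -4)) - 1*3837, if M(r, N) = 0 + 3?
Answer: -3828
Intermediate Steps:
M(r, N) = 3
T(D) = D²
T(M(7, -4)) - 1*3837 = 3² - 1*3837 = 9 - 3837 = -3828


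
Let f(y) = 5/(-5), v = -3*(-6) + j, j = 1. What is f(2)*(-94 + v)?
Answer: 75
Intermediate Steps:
v = 19 (v = -3*(-6) + 1 = 18 + 1 = 19)
f(y) = -1 (f(y) = 5*(-⅕) = -1)
f(2)*(-94 + v) = -(-94 + 19) = -1*(-75) = 75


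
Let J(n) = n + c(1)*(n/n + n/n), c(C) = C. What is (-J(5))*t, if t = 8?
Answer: -56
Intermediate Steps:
J(n) = 2 + n (J(n) = n + 1*(n/n + n/n) = n + 1*(1 + 1) = n + 1*2 = n + 2 = 2 + n)
(-J(5))*t = -(2 + 5)*8 = -1*7*8 = -7*8 = -56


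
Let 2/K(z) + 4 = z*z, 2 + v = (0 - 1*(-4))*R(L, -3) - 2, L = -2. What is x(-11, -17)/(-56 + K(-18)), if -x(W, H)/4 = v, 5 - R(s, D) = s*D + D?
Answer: 2560/8959 ≈ 0.28575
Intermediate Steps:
R(s, D) = 5 - D - D*s (R(s, D) = 5 - (s*D + D) = 5 - (D*s + D) = 5 - (D + D*s) = 5 + (-D - D*s) = 5 - D - D*s)
v = 4 (v = -2 + ((0 - 1*(-4))*(5 - 1*(-3) - 1*(-3)*(-2)) - 2) = -2 + ((0 + 4)*(5 + 3 - 6) - 2) = -2 + (4*2 - 2) = -2 + (8 - 2) = -2 + 6 = 4)
x(W, H) = -16 (x(W, H) = -4*4 = -16)
K(z) = 2/(-4 + z**2) (K(z) = 2/(-4 + z*z) = 2/(-4 + z**2))
x(-11, -17)/(-56 + K(-18)) = -16/(-56 + 2/(-4 + (-18)**2)) = -16/(-56 + 2/(-4 + 324)) = -16/(-56 + 2/320) = -16/(-56 + 2*(1/320)) = -16/(-56 + 1/160) = -16/(-8959/160) = -16*(-160/8959) = 2560/8959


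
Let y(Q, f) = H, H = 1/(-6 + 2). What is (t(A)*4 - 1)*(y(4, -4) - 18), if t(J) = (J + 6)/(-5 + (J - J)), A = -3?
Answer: 1241/20 ≈ 62.050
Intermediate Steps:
t(J) = -6/5 - J/5 (t(J) = (6 + J)/(-5 + 0) = (6 + J)/(-5) = (6 + J)*(-⅕) = -6/5 - J/5)
H = -¼ (H = 1/(-4) = -¼ ≈ -0.25000)
y(Q, f) = -¼
(t(A)*4 - 1)*(y(4, -4) - 18) = ((-6/5 - ⅕*(-3))*4 - 1)*(-¼ - 18) = ((-6/5 + ⅗)*4 - 1)*(-73/4) = (-⅗*4 - 1)*(-73/4) = (-12/5 - 1)*(-73/4) = -17/5*(-73/4) = 1241/20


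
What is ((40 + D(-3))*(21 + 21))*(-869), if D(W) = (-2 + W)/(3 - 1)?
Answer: -1368675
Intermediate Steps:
D(W) = -1 + W/2 (D(W) = (-2 + W)/2 = (-2 + W)*(1/2) = -1 + W/2)
((40 + D(-3))*(21 + 21))*(-869) = ((40 + (-1 + (1/2)*(-3)))*(21 + 21))*(-869) = ((40 + (-1 - 3/2))*42)*(-869) = ((40 - 5/2)*42)*(-869) = ((75/2)*42)*(-869) = 1575*(-869) = -1368675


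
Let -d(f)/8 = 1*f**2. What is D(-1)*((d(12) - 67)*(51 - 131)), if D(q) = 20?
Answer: 1950400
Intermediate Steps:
d(f) = -8*f**2
D(-1)*((d(12) - 67)*(51 - 131)) = 20*((-8*12**2 - 67)*(51 - 131)) = 20*((-8*144 - 67)*(-80)) = 20*((-1152 - 67)*(-80)) = 20*(-1219*(-80)) = 20*97520 = 1950400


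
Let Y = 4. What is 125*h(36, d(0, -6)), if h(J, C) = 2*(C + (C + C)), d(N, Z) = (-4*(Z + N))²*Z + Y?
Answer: -2589000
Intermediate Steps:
d(N, Z) = 4 + Z*(-4*N - 4*Z)² (d(N, Z) = (-4*(Z + N))²*Z + 4 = (-4*(N + Z))²*Z + 4 = (-4*N - 4*Z)²*Z + 4 = Z*(-4*N - 4*Z)² + 4 = 4 + Z*(-4*N - 4*Z)²)
h(J, C) = 6*C (h(J, C) = 2*(C + 2*C) = 2*(3*C) = 6*C)
125*h(36, d(0, -6)) = 125*(6*(4 + 16*(-6)*(0 - 6)²)) = 125*(6*(4 + 16*(-6)*(-6)²)) = 125*(6*(4 + 16*(-6)*36)) = 125*(6*(4 - 3456)) = 125*(6*(-3452)) = 125*(-20712) = -2589000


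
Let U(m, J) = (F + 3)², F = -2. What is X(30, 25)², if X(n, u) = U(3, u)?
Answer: 1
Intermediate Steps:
U(m, J) = 1 (U(m, J) = (-2 + 3)² = 1² = 1)
X(n, u) = 1
X(30, 25)² = 1² = 1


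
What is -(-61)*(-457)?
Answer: -27877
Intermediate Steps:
-(-61)*(-457) = -61*457 = -27877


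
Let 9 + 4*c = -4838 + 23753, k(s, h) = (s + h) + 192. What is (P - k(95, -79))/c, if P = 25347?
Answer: 2186/411 ≈ 5.3187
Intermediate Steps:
k(s, h) = 192 + h + s (k(s, h) = (h + s) + 192 = 192 + h + s)
c = 9453/2 (c = -9/4 + (-4838 + 23753)/4 = -9/4 + (¼)*18915 = -9/4 + 18915/4 = 9453/2 ≈ 4726.5)
(P - k(95, -79))/c = (25347 - (192 - 79 + 95))/(9453/2) = (25347 - 1*208)*(2/9453) = (25347 - 208)*(2/9453) = 25139*(2/9453) = 2186/411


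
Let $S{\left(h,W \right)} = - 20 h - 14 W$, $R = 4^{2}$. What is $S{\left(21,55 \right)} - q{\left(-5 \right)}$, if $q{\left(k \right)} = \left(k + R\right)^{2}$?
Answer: $-1311$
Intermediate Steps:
$R = 16$
$q{\left(k \right)} = \left(16 + k\right)^{2}$ ($q{\left(k \right)} = \left(k + 16\right)^{2} = \left(16 + k\right)^{2}$)
$S{\left(21,55 \right)} - q{\left(-5 \right)} = \left(\left(-20\right) 21 - 770\right) - \left(16 - 5\right)^{2} = \left(-420 - 770\right) - 11^{2} = -1190 - 121 = -1311$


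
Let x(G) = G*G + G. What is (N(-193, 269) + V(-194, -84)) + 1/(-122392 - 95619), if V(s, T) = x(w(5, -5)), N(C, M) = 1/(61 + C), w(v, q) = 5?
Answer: 863105417/28777452 ≈ 29.992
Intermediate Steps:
x(G) = G + G² (x(G) = G² + G = G + G²)
V(s, T) = 30 (V(s, T) = 5*(1 + 5) = 5*6 = 30)
(N(-193, 269) + V(-194, -84)) + 1/(-122392 - 95619) = (1/(61 - 193) + 30) + 1/(-122392 - 95619) = (1/(-132) + 30) + 1/(-218011) = (-1/132 + 30) - 1/218011 = 3959/132 - 1/218011 = 863105417/28777452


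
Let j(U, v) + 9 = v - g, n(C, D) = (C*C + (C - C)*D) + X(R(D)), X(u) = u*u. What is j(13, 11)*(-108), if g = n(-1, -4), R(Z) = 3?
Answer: 864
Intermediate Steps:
X(u) = u²
n(C, D) = 9 + C² (n(C, D) = (C*C + (C - C)*D) + 3² = (C² + 0*D) + 9 = (C² + 0) + 9 = C² + 9 = 9 + C²)
g = 10 (g = 9 + (-1)² = 9 + 1 = 10)
j(U, v) = -19 + v (j(U, v) = -9 + (v - 1*10) = -9 + (v - 10) = -9 + (-10 + v) = -19 + v)
j(13, 11)*(-108) = (-19 + 11)*(-108) = -8*(-108) = 864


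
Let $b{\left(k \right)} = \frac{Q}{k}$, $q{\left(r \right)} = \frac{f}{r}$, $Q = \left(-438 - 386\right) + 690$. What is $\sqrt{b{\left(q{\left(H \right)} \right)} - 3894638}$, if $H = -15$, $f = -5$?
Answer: $16 i \sqrt{15215} \approx 1973.6 i$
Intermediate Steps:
$Q = -134$ ($Q = -824 + 690 = -134$)
$q{\left(r \right)} = - \frac{5}{r}$
$b{\left(k \right)} = - \frac{134}{k}$
$\sqrt{b{\left(q{\left(H \right)} \right)} - 3894638} = \sqrt{- \frac{134}{\left(-5\right) \frac{1}{-15}} - 3894638} = \sqrt{- \frac{134}{\left(-5\right) \left(- \frac{1}{15}\right)} - 3894638} = \sqrt{- 134 \frac{1}{\frac{1}{3}} - 3894638} = \sqrt{\left(-134\right) 3 - 3894638} = \sqrt{-402 - 3894638} = \sqrt{-3895040} = 16 i \sqrt{15215}$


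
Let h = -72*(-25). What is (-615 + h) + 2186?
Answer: 3371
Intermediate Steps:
h = 1800
(-615 + h) + 2186 = (-615 + 1800) + 2186 = 1185 + 2186 = 3371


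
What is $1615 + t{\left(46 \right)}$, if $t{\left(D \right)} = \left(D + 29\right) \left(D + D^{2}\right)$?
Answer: $163765$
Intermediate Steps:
$t{\left(D \right)} = \left(29 + D\right) \left(D + D^{2}\right)$
$1615 + t{\left(46 \right)} = 1615 + 46 \left(29 + 46^{2} + 30 \cdot 46\right) = 1615 + 46 \left(29 + 2116 + 1380\right) = 1615 + 46 \cdot 3525 = 1615 + 162150 = 163765$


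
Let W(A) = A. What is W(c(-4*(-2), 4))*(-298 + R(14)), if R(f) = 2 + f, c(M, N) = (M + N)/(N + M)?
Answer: -282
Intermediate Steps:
c(M, N) = 1 (c(M, N) = (M + N)/(M + N) = 1)
W(c(-4*(-2), 4))*(-298 + R(14)) = 1*(-298 + (2 + 14)) = 1*(-298 + 16) = 1*(-282) = -282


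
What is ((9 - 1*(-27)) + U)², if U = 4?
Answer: 1600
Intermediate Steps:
((9 - 1*(-27)) + U)² = ((9 - 1*(-27)) + 4)² = ((9 + 27) + 4)² = (36 + 4)² = 40² = 1600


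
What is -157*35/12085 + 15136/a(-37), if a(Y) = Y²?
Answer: 35079181/3308873 ≈ 10.602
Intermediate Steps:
-157*35/12085 + 15136/a(-37) = -157*35/12085 + 15136/((-37)²) = -5495*1/12085 + 15136/1369 = -1099/2417 + 15136*(1/1369) = -1099/2417 + 15136/1369 = 35079181/3308873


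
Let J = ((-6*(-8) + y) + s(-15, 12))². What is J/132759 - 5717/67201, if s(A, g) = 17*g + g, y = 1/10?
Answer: 392820657781/892153755900 ≈ 0.44031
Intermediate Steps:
y = ⅒ ≈ 0.10000
s(A, g) = 18*g
J = 6974881/100 (J = ((-6*(-8) + ⅒) + 18*12)² = ((48 + ⅒) + 216)² = (481/10 + 216)² = (2641/10)² = 6974881/100 ≈ 69749.)
J/132759 - 5717/67201 = (6974881/100)/132759 - 5717/67201 = (6974881/100)*(1/132759) - 5717*1/67201 = 6974881/13275900 - 5717/67201 = 392820657781/892153755900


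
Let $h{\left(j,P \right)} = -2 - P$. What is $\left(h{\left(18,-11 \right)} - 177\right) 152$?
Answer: $-25536$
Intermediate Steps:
$\left(h{\left(18,-11 \right)} - 177\right) 152 = \left(\left(-2 - -11\right) - 177\right) 152 = \left(\left(-2 + 11\right) - 177\right) 152 = \left(9 - 177\right) 152 = \left(-168\right) 152 = -25536$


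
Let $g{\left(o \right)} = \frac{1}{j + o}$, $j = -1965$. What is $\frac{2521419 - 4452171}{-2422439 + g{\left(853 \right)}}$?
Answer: $\frac{2146996224}{2693752169} \approx 0.79703$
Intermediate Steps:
$g{\left(o \right)} = \frac{1}{-1965 + o}$
$\frac{2521419 - 4452171}{-2422439 + g{\left(853 \right)}} = \frac{2521419 - 4452171}{-2422439 + \frac{1}{-1965 + 853}} = - \frac{1930752}{-2422439 + \frac{1}{-1112}} = - \frac{1930752}{-2422439 - \frac{1}{1112}} = - \frac{1930752}{- \frac{2693752169}{1112}} = \left(-1930752\right) \left(- \frac{1112}{2693752169}\right) = \frac{2146996224}{2693752169}$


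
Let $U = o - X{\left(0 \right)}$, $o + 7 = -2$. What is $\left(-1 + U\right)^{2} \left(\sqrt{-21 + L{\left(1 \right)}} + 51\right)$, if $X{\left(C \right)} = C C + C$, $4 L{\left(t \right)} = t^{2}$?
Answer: $5100 + 50 i \sqrt{83} \approx 5100.0 + 455.52 i$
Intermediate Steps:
$o = -9$ ($o = -7 - 2 = -9$)
$L{\left(t \right)} = \frac{t^{2}}{4}$
$X{\left(C \right)} = C + C^{2}$ ($X{\left(C \right)} = C^{2} + C = C + C^{2}$)
$U = -9$ ($U = -9 - 0 \left(1 + 0\right) = -9 - 0 \cdot 1 = -9 - 0 = -9 + 0 = -9$)
$\left(-1 + U\right)^{2} \left(\sqrt{-21 + L{\left(1 \right)}} + 51\right) = \left(-1 - 9\right)^{2} \left(\sqrt{-21 + \frac{1^{2}}{4}} + 51\right) = \left(-10\right)^{2} \left(\sqrt{-21 + \frac{1}{4} \cdot 1} + 51\right) = 100 \left(\sqrt{-21 + \frac{1}{4}} + 51\right) = 100 \left(\sqrt{- \frac{83}{4}} + 51\right) = 100 \left(\frac{i \sqrt{83}}{2} + 51\right) = 100 \left(51 + \frac{i \sqrt{83}}{2}\right) = 5100 + 50 i \sqrt{83}$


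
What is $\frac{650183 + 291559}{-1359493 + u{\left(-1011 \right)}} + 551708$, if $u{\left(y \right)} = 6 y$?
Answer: $\frac{753388883030}{1365559} \approx 5.5171 \cdot 10^{5}$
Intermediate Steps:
$\frac{650183 + 291559}{-1359493 + u{\left(-1011 \right)}} + 551708 = \frac{650183 + 291559}{-1359493 + 6 \left(-1011\right)} + 551708 = \frac{941742}{-1359493 - 6066} + 551708 = \frac{941742}{-1365559} + 551708 = 941742 \left(- \frac{1}{1365559}\right) + 551708 = - \frac{941742}{1365559} + 551708 = \frac{753388883030}{1365559}$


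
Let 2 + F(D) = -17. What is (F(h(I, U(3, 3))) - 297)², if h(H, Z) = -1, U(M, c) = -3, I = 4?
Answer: 99856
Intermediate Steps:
F(D) = -19 (F(D) = -2 - 17 = -19)
(F(h(I, U(3, 3))) - 297)² = (-19 - 297)² = (-316)² = 99856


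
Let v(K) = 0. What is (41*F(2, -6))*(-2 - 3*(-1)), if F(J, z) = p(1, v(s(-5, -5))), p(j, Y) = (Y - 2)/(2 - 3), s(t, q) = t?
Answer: 82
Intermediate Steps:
p(j, Y) = 2 - Y (p(j, Y) = (-2 + Y)/(-1) = (-2 + Y)*(-1) = 2 - Y)
F(J, z) = 2 (F(J, z) = 2 - 1*0 = 2 + 0 = 2)
(41*F(2, -6))*(-2 - 3*(-1)) = (41*2)*(-2 - 3*(-1)) = 82*(-2 + 3) = 82*1 = 82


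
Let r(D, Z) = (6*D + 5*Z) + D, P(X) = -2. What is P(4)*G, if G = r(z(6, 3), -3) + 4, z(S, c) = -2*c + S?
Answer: 22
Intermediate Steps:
z(S, c) = S - 2*c
r(D, Z) = 5*Z + 7*D (r(D, Z) = (5*Z + 6*D) + D = 5*Z + 7*D)
G = -11 (G = (5*(-3) + 7*(6 - 2*3)) + 4 = (-15 + 7*(6 - 6)) + 4 = (-15 + 7*0) + 4 = (-15 + 0) + 4 = -15 + 4 = -11)
P(4)*G = -2*(-11) = 22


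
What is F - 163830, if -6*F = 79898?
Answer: -531439/3 ≈ -1.7715e+5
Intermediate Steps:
F = -39949/3 (F = -⅙*79898 = -39949/3 ≈ -13316.)
F - 163830 = -39949/3 - 163830 = -531439/3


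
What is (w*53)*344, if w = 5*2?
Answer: 182320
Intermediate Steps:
w = 10
(w*53)*344 = (10*53)*344 = 530*344 = 182320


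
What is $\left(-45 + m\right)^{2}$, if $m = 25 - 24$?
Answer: $1936$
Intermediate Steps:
$m = 1$
$\left(-45 + m\right)^{2} = \left(-45 + 1\right)^{2} = \left(-44\right)^{2} = 1936$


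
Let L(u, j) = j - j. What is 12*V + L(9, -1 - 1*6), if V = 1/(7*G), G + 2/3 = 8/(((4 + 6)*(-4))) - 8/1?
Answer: -180/931 ≈ -0.19334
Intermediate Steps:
G = -133/15 (G = -2/3 + (8/(((4 + 6)*(-4))) - 8/1) = -2/3 + (8/((10*(-4))) - 8*1) = -2/3 + (8/(-40) - 8) = -2/3 + (8*(-1/40) - 8) = -2/3 + (-1/5 - 8) = -2/3 - 41/5 = -133/15 ≈ -8.8667)
L(u, j) = 0
V = -15/931 (V = 1/(7*(-133/15)) = 1/(-931/15) = -15/931 ≈ -0.016112)
12*V + L(9, -1 - 1*6) = 12*(-15/931) + 0 = -180/931 + 0 = -180/931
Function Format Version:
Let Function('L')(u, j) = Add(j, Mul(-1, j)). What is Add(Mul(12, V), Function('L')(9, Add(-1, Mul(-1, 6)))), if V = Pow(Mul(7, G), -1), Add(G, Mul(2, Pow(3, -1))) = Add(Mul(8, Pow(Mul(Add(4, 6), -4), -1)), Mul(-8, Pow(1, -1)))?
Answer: Rational(-180, 931) ≈ -0.19334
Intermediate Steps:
G = Rational(-133, 15) (G = Add(Rational(-2, 3), Add(Mul(8, Pow(Mul(Add(4, 6), -4), -1)), Mul(-8, Pow(1, -1)))) = Add(Rational(-2, 3), Add(Mul(8, Pow(Mul(10, -4), -1)), Mul(-8, 1))) = Add(Rational(-2, 3), Add(Mul(8, Pow(-40, -1)), -8)) = Add(Rational(-2, 3), Add(Mul(8, Rational(-1, 40)), -8)) = Add(Rational(-2, 3), Add(Rational(-1, 5), -8)) = Add(Rational(-2, 3), Rational(-41, 5)) = Rational(-133, 15) ≈ -8.8667)
Function('L')(u, j) = 0
V = Rational(-15, 931) (V = Pow(Mul(7, Rational(-133, 15)), -1) = Pow(Rational(-931, 15), -1) = Rational(-15, 931) ≈ -0.016112)
Add(Mul(12, V), Function('L')(9, Add(-1, Mul(-1, 6)))) = Add(Mul(12, Rational(-15, 931)), 0) = Add(Rational(-180, 931), 0) = Rational(-180, 931)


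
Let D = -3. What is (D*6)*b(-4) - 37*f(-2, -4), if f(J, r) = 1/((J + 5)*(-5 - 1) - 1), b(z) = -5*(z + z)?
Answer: -13643/19 ≈ -718.05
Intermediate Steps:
b(z) = -10*z
f(J, r) = 1/(-31 - 6*J) (f(J, r) = 1/((5 + J)*(-6) - 1) = 1/((-30 - 6*J) - 1) = 1/(-31 - 6*J))
(D*6)*b(-4) - 37*f(-2, -4) = (-3*6)*(-10*(-4)) - (-37)/(31 + 6*(-2)) = -18*40 - (-37)/(31 - 12) = -720 - (-37)/19 = -720 - 37*(-1/19) = -720 + 37/19 = -13643/19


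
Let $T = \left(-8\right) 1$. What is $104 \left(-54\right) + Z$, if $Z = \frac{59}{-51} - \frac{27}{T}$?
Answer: $- \frac{2290423}{408} \approx -5613.8$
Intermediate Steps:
$T = -8$
$Z = \frac{905}{408}$ ($Z = \frac{59}{-51} - \frac{27}{-8} = 59 \left(- \frac{1}{51}\right) - - \frac{27}{8} = - \frac{59}{51} + \frac{27}{8} = \frac{905}{408} \approx 2.2181$)
$104 \left(-54\right) + Z = 104 \left(-54\right) + \frac{905}{408} = -5616 + \frac{905}{408} = - \frac{2290423}{408}$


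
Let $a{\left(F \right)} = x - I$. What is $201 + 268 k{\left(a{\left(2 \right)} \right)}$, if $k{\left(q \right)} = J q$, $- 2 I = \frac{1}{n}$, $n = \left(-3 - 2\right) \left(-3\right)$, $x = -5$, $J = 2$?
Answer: $- \frac{36917}{15} \approx -2461.1$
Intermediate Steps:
$n = 15$ ($n = \left(-5\right) \left(-3\right) = 15$)
$I = - \frac{1}{30}$ ($I = - \frac{1}{2 \cdot 15} = \left(- \frac{1}{2}\right) \frac{1}{15} = - \frac{1}{30} \approx -0.033333$)
$a{\left(F \right)} = - \frac{149}{30}$ ($a{\left(F \right)} = -5 - - \frac{1}{30} = -5 + \frac{1}{30} = - \frac{149}{30}$)
$k{\left(q \right)} = 2 q$
$201 + 268 k{\left(a{\left(2 \right)} \right)} = 201 + 268 \cdot 2 \left(- \frac{149}{30}\right) = 201 + 268 \left(- \frac{149}{15}\right) = 201 - \frac{39932}{15} = - \frac{36917}{15}$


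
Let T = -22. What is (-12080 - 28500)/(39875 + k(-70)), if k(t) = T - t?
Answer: -40580/39923 ≈ -1.0165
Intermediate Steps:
k(t) = -22 - t
(-12080 - 28500)/(39875 + k(-70)) = (-12080 - 28500)/(39875 + (-22 - 1*(-70))) = -40580/(39875 + (-22 + 70)) = -40580/(39875 + 48) = -40580/39923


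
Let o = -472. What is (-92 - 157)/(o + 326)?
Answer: 249/146 ≈ 1.7055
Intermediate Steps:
(-92 - 157)/(o + 326) = (-92 - 157)/(-472 + 326) = -249/(-146) = -249*(-1/146) = 249/146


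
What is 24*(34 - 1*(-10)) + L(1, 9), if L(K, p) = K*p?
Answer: 1065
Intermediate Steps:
24*(34 - 1*(-10)) + L(1, 9) = 24*(34 - 1*(-10)) + 1*9 = 24*(34 + 10) + 9 = 24*44 + 9 = 1056 + 9 = 1065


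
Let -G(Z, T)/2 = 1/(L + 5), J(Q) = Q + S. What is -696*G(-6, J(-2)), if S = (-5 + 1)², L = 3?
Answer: 174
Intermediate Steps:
S = 16 (S = (-4)² = 16)
J(Q) = 16 + Q (J(Q) = Q + 16 = 16 + Q)
G(Z, T) = -¼ (G(Z, T) = -2/(3 + 5) = -2/8 = -2*⅛ = -¼)
-696*G(-6, J(-2)) = -696*(-¼) = 174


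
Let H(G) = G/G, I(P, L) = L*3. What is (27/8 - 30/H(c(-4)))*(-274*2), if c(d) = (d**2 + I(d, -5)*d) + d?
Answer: 29181/2 ≈ 14591.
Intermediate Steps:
I(P, L) = 3*L
c(d) = d**2 - 14*d (c(d) = (d**2 + (3*(-5))*d) + d = (d**2 - 15*d) + d = d**2 - 14*d)
H(G) = 1
(27/8 - 30/H(c(-4)))*(-274*2) = (27/8 - 30/1)*(-274*2) = (27*(1/8) - 30*1)*(-548) = (27/8 - 30)*(-548) = -213/8*(-548) = 29181/2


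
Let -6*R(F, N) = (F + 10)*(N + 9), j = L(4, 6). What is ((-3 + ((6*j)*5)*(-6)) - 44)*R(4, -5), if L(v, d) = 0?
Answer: 1316/3 ≈ 438.67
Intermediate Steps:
j = 0
R(F, N) = -(9 + N)*(10 + F)/6 (R(F, N) = -(F + 10)*(N + 9)/6 = -(10 + F)*(9 + N)/6 = -(9 + N)*(10 + F)/6)
((-3 + ((6*j)*5)*(-6)) - 44)*R(4, -5) = ((-3 + ((6*0)*5)*(-6)) - 44)*(-15 - 5/3*(-5) - 3/2*4 - 1/6*4*(-5)) = ((-3 + (0*5)*(-6)) - 44)*(-15 + 25/3 - 6 + 10/3) = ((-3 + 0*(-6)) - 44)*(-28/3) = ((-3 + 0) - 44)*(-28/3) = (-3 - 44)*(-28/3) = -47*(-28/3) = 1316/3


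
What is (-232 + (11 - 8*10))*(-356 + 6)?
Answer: 105350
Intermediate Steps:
(-232 + (11 - 8*10))*(-356 + 6) = (-232 + (11 - 80))*(-350) = (-232 - 69)*(-350) = -301*(-350) = 105350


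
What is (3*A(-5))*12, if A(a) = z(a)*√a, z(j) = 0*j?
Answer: 0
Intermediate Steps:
z(j) = 0
A(a) = 0 (A(a) = 0*√a = 0)
(3*A(-5))*12 = (3*0)*12 = 0*12 = 0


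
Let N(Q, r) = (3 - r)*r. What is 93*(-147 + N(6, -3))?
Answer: -15345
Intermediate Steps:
N(Q, r) = r*(3 - r)
93*(-147 + N(6, -3)) = 93*(-147 - 3*(3 - 1*(-3))) = 93*(-147 - 3*(3 + 3)) = 93*(-147 - 3*6) = 93*(-147 - 18) = 93*(-165) = -15345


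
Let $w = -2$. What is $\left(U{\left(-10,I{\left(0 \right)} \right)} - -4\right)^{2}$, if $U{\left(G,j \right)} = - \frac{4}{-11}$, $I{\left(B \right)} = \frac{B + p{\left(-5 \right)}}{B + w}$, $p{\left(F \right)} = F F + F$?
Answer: $\frac{2304}{121} \approx 19.041$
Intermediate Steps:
$p{\left(F \right)} = F + F^{2}$ ($p{\left(F \right)} = F^{2} + F = F + F^{2}$)
$I{\left(B \right)} = \frac{20 + B}{-2 + B}$ ($I{\left(B \right)} = \frac{B - 5 \left(1 - 5\right)}{B - 2} = \frac{B - -20}{-2 + B} = \frac{B + 20}{-2 + B} = \frac{20 + B}{-2 + B}$)
$U{\left(G,j \right)} = \frac{4}{11}$ ($U{\left(G,j \right)} = \left(-4\right) \left(- \frac{1}{11}\right) = \frac{4}{11}$)
$\left(U{\left(-10,I{\left(0 \right)} \right)} - -4\right)^{2} = \left(\frac{4}{11} - -4\right)^{2} = \left(\frac{4}{11} + 4\right)^{2} = \left(\frac{48}{11}\right)^{2} = \frac{2304}{121}$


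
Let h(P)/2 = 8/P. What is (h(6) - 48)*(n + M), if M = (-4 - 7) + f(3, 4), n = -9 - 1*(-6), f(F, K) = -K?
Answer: 816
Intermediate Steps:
h(P) = 16/P (h(P) = 2*(8/P) = 16/P)
n = -3 (n = -9 + 6 = -3)
M = -15 (M = (-4 - 7) - 1*4 = -11 - 4 = -15)
(h(6) - 48)*(n + M) = (16/6 - 48)*(-3 - 15) = (16*(⅙) - 48)*(-18) = (8/3 - 48)*(-18) = -136/3*(-18) = 816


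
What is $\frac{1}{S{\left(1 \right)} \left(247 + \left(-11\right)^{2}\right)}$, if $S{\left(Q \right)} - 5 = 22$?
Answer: $\frac{1}{9936} \approx 0.00010064$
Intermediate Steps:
$S{\left(Q \right)} = 27$ ($S{\left(Q \right)} = 5 + 22 = 27$)
$\frac{1}{S{\left(1 \right)} \left(247 + \left(-11\right)^{2}\right)} = \frac{1}{27 \left(247 + \left(-11\right)^{2}\right)} = \frac{1}{27 \left(247 + 121\right)} = \frac{1}{27 \cdot 368} = \frac{1}{9936}$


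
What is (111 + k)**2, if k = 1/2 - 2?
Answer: 47961/4 ≈ 11990.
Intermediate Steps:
k = -3/2 (k = 1*(1/2) - 2 = 1/2 - 2 = -3/2 ≈ -1.5000)
(111 + k)**2 = (111 - 3/2)**2 = (219/2)**2 = 47961/4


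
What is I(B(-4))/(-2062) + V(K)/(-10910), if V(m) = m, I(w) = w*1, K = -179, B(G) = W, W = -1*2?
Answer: 195459/11248210 ≈ 0.017377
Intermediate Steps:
W = -2
B(G) = -2
I(w) = w
I(B(-4))/(-2062) + V(K)/(-10910) = -2/(-2062) - 179/(-10910) = -2*(-1/2062) - 179*(-1/10910) = 1/1031 + 179/10910 = 195459/11248210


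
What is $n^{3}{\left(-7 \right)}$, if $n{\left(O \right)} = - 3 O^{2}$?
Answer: $-3176523$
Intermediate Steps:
$n^{3}{\left(-7 \right)} = \left(- 3 \left(-7\right)^{2}\right)^{3} = \left(\left(-3\right) 49\right)^{3} = \left(-147\right)^{3} = -3176523$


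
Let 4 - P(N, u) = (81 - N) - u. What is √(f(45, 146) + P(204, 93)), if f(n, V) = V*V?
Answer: 4*√1346 ≈ 146.75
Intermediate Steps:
P(N, u) = -77 + N + u (P(N, u) = 4 - ((81 - N) - u) = 4 - (81 - N - u) = 4 + (-81 + N + u) = -77 + N + u)
f(n, V) = V²
√(f(45, 146) + P(204, 93)) = √(146² + (-77 + 204 + 93)) = √(21316 + 220) = √21536 = 4*√1346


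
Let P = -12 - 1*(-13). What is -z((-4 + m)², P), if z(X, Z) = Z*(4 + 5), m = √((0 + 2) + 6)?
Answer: -9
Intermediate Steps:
P = 1 (P = -12 + 13 = 1)
m = 2*√2 (m = √(2 + 6) = √8 = 2*√2 ≈ 2.8284)
z(X, Z) = 9*Z (z(X, Z) = Z*9 = 9*Z)
-z((-4 + m)², P) = -9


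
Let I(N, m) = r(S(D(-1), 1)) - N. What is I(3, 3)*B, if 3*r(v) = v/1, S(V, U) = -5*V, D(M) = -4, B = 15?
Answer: 55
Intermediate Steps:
r(v) = v/3 (r(v) = (v/1)/3 = (v*1)/3 = v/3)
I(N, m) = 20/3 - N (I(N, m) = (-5*(-4))/3 - N = (1/3)*20 - N = 20/3 - N)
I(3, 3)*B = (20/3 - 1*3)*15 = (20/3 - 3)*15 = (11/3)*15 = 55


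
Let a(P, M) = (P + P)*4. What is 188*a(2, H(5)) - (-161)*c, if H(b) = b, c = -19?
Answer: -51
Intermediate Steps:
a(P, M) = 8*P (a(P, M) = (2*P)*4 = 8*P)
188*a(2, H(5)) - (-161)*c = 188*(8*2) - (-161)*(-19) = 188*16 - 1*3059 = 3008 - 3059 = -51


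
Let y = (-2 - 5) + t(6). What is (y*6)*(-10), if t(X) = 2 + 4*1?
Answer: 60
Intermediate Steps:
t(X) = 6 (t(X) = 2 + 4 = 6)
y = -1 (y = (-2 - 5) + 6 = -7 + 6 = -1)
(y*6)*(-10) = -1*6*(-10) = -6*(-10) = 60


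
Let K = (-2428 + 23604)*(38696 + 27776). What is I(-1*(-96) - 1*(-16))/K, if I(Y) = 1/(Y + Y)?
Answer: 1/315304880128 ≈ 3.1715e-12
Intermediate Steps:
I(Y) = 1/(2*Y)
K = 1407611072 (K = 21176*66472 = 1407611072)
I(-1*(-96) - 1*(-16))/K = (1/(2*(-1*(-96) - 1*(-16))))/1407611072 = (1/(2*(96 + 16)))*(1/1407611072) = ((½)/112)*(1/1407611072) = ((½)*(1/112))*(1/1407611072) = (1/224)*(1/1407611072) = 1/315304880128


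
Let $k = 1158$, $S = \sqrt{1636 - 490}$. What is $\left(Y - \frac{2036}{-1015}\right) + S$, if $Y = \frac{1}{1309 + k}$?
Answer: $\frac{5023827}{2504005} + \sqrt{1146} \approx 35.859$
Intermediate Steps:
$S = \sqrt{1146} \approx 33.853$
$Y = \frac{1}{2467}$ ($Y = \frac{1}{1309 + 1158} = \frac{1}{2467} \approx 0.00040535$)
$\left(Y - \frac{2036}{-1015}\right) + S = \left(\frac{1}{2467} - \frac{2036}{-1015}\right) + \sqrt{1146} = \left(\frac{1}{2467} - - \frac{2036}{1015}\right) + \sqrt{1146} = \left(\frac{1}{2467} + \frac{2036}{1015}\right) + \sqrt{1146} = \frac{5023827}{2504005} + \sqrt{1146}$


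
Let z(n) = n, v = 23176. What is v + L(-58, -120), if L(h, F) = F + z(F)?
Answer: 22936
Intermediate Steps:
L(h, F) = 2*F (L(h, F) = F + F = 2*F)
v + L(-58, -120) = 23176 + 2*(-120) = 23176 - 240 = 22936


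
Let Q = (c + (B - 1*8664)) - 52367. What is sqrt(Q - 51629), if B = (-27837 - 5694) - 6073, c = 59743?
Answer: I*sqrt(92521) ≈ 304.17*I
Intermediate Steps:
B = -39604 (B = -33531 - 6073 = -39604)
Q = -40892 (Q = (59743 + (-39604 - 1*8664)) - 52367 = (59743 + (-39604 - 8664)) - 52367 = (59743 - 48268) - 52367 = 11475 - 52367 = -40892)
sqrt(Q - 51629) = sqrt(-40892 - 51629) = sqrt(-92521) = I*sqrt(92521)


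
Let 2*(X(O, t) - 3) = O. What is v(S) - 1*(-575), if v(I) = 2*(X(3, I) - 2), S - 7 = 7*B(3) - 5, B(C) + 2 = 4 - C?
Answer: 580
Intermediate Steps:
B(C) = 2 - C (B(C) = -2 + (4 - C) = 2 - C)
X(O, t) = 3 + O/2
S = -5 (S = 7 + (7*(2 - 1*3) - 5) = 7 + (7*(2 - 3) - 5) = 7 + (7*(-1) - 5) = 7 + (-7 - 5) = 7 - 12 = -5)
v(I) = 5 (v(I) = 2*((3 + (½)*3) - 2) = 2*((3 + 3/2) - 2) = 2*(9/2 - 2) = 2*(5/2) = 5)
v(S) - 1*(-575) = 5 - 1*(-575) = 5 + 575 = 580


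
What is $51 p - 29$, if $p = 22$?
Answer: $1093$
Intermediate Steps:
$51 p - 29 = 51 \cdot 22 - 29 = 1122 - 29 = 1093$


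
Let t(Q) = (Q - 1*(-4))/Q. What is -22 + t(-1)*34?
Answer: -124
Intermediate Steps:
t(Q) = (4 + Q)/Q (t(Q) = (Q + 4)/Q = (4 + Q)/Q)
-22 + t(-1)*34 = -22 + ((4 - 1)/(-1))*34 = -22 - 1*3*34 = -22 - 3*34 = -22 - 102 = -124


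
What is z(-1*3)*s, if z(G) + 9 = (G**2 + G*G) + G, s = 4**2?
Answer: 96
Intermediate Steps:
s = 16
z(G) = -9 + G + 2*G**2 (z(G) = -9 + ((G**2 + G*G) + G) = -9 + ((G**2 + G**2) + G) = -9 + (2*G**2 + G) = -9 + (G + 2*G**2) = -9 + G + 2*G**2)
z(-1*3)*s = (-9 - 1*3 + 2*(-1*3)**2)*16 = (-9 - 3 + 2*(-3)**2)*16 = (-9 - 3 + 2*9)*16 = (-9 - 3 + 18)*16 = 6*16 = 96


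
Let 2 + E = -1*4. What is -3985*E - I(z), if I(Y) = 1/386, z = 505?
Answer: 9229259/386 ≈ 23910.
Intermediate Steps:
I(Y) = 1/386
E = -6 (E = -2 - 1*4 = -2 - 4 = -6)
-3985*E - I(z) = -3985*(-6) - 1*1/386 = 23910 - 1/386 = 9229259/386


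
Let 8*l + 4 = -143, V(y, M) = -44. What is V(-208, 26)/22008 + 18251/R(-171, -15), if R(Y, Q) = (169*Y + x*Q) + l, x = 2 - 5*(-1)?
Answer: -268629995/425816286 ≈ -0.63086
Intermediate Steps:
x = 7 (x = 2 - 1*(-5) = 2 + 5 = 7)
l = -147/8 (l = -½ + (⅛)*(-143) = -½ - 143/8 = -147/8 ≈ -18.375)
R(Y, Q) = -147/8 + 7*Q + 169*Y (R(Y, Q) = (169*Y + 7*Q) - 147/8 = (7*Q + 169*Y) - 147/8 = -147/8 + 7*Q + 169*Y)
V(-208, 26)/22008 + 18251/R(-171, -15) = -44/22008 + 18251/(-147/8 + 7*(-15) + 169*(-171)) = -44*1/22008 + 18251/(-147/8 - 105 - 28899) = -11/5502 + 18251/(-232179/8) = -11/5502 + 18251*(-8/232179) = -11/5502 - 146008/232179 = -268629995/425816286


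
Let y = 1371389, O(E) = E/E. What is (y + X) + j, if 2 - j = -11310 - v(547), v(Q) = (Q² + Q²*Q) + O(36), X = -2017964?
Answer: 163331270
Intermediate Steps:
O(E) = 1
v(Q) = 1 + Q² + Q³ (v(Q) = (Q² + Q²*Q) + 1 = (Q² + Q³) + 1 = 1 + Q² + Q³)
j = 163977845 (j = 2 - (-11310 - (1 + 547² + 547³)) = 2 - (-11310 - (1 + 299209 + 163667323)) = 2 - (-11310 - 1*163966533) = 2 - (-11310 - 163966533) = 2 - 1*(-163977843) = 2 + 163977843 = 163977845)
(y + X) + j = (1371389 - 2017964) + 163977845 = -646575 + 163977845 = 163331270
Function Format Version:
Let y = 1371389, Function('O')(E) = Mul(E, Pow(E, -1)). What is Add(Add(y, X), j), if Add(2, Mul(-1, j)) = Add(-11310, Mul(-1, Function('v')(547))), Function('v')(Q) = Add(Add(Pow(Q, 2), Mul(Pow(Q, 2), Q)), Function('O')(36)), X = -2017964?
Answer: 163331270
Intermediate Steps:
Function('O')(E) = 1
Function('v')(Q) = Add(1, Pow(Q, 2), Pow(Q, 3)) (Function('v')(Q) = Add(Add(Pow(Q, 2), Mul(Pow(Q, 2), Q)), 1) = Add(Add(Pow(Q, 2), Pow(Q, 3)), 1) = Add(1, Pow(Q, 2), Pow(Q, 3)))
j = 163977845 (j = Add(2, Mul(-1, Add(-11310, Mul(-1, Add(1, Pow(547, 2), Pow(547, 3)))))) = Add(2, Mul(-1, Add(-11310, Mul(-1, Add(1, 299209, 163667323))))) = Add(2, Mul(-1, Add(-11310, Mul(-1, 163966533)))) = Add(2, Mul(-1, Add(-11310, -163966533))) = Add(2, Mul(-1, -163977843)) = Add(2, 163977843) = 163977845)
Add(Add(y, X), j) = Add(Add(1371389, -2017964), 163977845) = Add(-646575, 163977845) = 163331270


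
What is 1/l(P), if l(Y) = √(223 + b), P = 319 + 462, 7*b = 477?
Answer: √14266/2038 ≈ 0.058607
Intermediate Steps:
b = 477/7 (b = (⅐)*477 = 477/7 ≈ 68.143)
P = 781
l(Y) = √14266/7 (l(Y) = √(223 + 477/7) = √(2038/7) = √14266/7)
1/l(P) = 1/(√14266/7) = √14266/2038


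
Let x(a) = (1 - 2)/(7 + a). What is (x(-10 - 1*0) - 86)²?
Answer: 66049/9 ≈ 7338.8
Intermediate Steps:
x(a) = -1/(7 + a)
(x(-10 - 1*0) - 86)² = (-1/(7 + (-10 - 1*0)) - 86)² = (-1/(7 + (-10 + 0)) - 86)² = (-1/(7 - 10) - 86)² = (-1/(-3) - 86)² = (-1*(-⅓) - 86)² = (⅓ - 86)² = (-257/3)² = 66049/9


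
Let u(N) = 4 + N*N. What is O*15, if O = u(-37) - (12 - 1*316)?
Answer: 25155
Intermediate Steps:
u(N) = 4 + N²
O = 1677 (O = (4 + (-37)²) - (12 - 1*316) = (4 + 1369) - (12 - 316) = 1373 - 1*(-304) = 1373 + 304 = 1677)
O*15 = 1677*15 = 25155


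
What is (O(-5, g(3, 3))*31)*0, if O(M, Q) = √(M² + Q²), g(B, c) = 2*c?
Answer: 0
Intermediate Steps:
(O(-5, g(3, 3))*31)*0 = (√((-5)² + (2*3)²)*31)*0 = (√(25 + 6²)*31)*0 = (√(25 + 36)*31)*0 = (√61*31)*0 = (31*√61)*0 = 0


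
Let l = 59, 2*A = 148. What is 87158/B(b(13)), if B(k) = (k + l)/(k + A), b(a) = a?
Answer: 1263791/12 ≈ 1.0532e+5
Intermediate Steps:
A = 74 (A = (½)*148 = 74)
B(k) = (59 + k)/(74 + k) (B(k) = (k + 59)/(k + 74) = (59 + k)/(74 + k))
87158/B(b(13)) = 87158/(((59 + 13)/(74 + 13))) = 87158/((72/87)) = 87158/(((1/87)*72)) = 87158/(24/29) = 87158*(29/24) = 1263791/12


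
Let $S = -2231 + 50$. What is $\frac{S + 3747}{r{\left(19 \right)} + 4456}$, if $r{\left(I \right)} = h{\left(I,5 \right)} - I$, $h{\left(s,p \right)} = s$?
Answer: $\frac{783}{2228} \approx 0.35144$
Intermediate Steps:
$S = -2181$
$r{\left(I \right)} = 0$ ($r{\left(I \right)} = I - I = 0$)
$\frac{S + 3747}{r{\left(19 \right)} + 4456} = \frac{-2181 + 3747}{0 + 4456} = \frac{1566}{4456} = 1566 \cdot \frac{1}{4456} = \frac{783}{2228}$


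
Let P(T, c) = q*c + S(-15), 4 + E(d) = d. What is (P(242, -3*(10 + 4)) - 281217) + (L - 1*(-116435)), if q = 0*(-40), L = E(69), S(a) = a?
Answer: -164732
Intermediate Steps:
E(d) = -4 + d
L = 65 (L = -4 + 69 = 65)
q = 0
P(T, c) = -15 (P(T, c) = 0*c - 15 = 0 - 15 = -15)
(P(242, -3*(10 + 4)) - 281217) + (L - 1*(-116435)) = (-15 - 281217) + (65 - 1*(-116435)) = -281232 + (65 + 116435) = -281232 + 116500 = -164732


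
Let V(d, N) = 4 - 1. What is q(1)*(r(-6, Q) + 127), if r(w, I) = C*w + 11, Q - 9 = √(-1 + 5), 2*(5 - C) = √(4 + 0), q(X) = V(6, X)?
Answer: 342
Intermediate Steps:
V(d, N) = 3
q(X) = 3
C = 4 (C = 5 - √(4 + 0)/2 = 5 - √4/2 = 5 - ½*2 = 5 - 1 = 4)
Q = 11 (Q = 9 + √(-1 + 5) = 9 + √4 = 9 + 2 = 11)
r(w, I) = 11 + 4*w (r(w, I) = 4*w + 11 = 11 + 4*w)
q(1)*(r(-6, Q) + 127) = 3*((11 + 4*(-6)) + 127) = 3*((11 - 24) + 127) = 3*(-13 + 127) = 3*114 = 342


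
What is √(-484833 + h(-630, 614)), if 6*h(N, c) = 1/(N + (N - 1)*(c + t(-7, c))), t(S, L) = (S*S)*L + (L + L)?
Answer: I*√1771185266241897121185/60441594 ≈ 696.3*I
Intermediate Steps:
t(S, L) = 2*L + L*S² (t(S, L) = S²*L + 2*L = L*S² + 2*L = 2*L + L*S²)
h(N, c) = 1/(6*(N + 52*c*(-1 + N))) (h(N, c) = 1/(6*(N + (N - 1)*(c + c*(2 + (-7)²)))) = 1/(6*(N + (-1 + N)*(c + c*(2 + 49)))) = 1/(6*(N + (-1 + N)*(c + c*51))) = 1/(6*(N + (-1 + N)*(c + 51*c))) = 1/(6*(N + (-1 + N)*(52*c))) = 1/(6*(N + 52*c*(-1 + N))))
√(-484833 + h(-630, 614)) = √(-484833 + 1/(6*(-630 - 52*614 + 52*(-630)*614))) = √(-484833 + 1/(6*(-630 - 31928 - 20114640))) = √(-484833 + (⅙)/(-20147198)) = √(-484833 + (⅙)*(-1/20147198)) = √(-484833 - 1/120883188) = √(-58608158687605/120883188) = I*√1771185266241897121185/60441594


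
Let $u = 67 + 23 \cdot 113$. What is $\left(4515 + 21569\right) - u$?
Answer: $23418$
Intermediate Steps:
$u = 2666$ ($u = 67 + 2599 = 2666$)
$\left(4515 + 21569\right) - u = \left(4515 + 21569\right) - 2666 = 26084 - 2666 = 23418$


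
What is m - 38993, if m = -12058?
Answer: -51051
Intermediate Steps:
m - 38993 = -12058 - 38993 = -51051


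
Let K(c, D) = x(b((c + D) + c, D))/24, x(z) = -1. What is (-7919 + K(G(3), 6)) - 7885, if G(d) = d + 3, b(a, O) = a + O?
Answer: -379297/24 ≈ -15804.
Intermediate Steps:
b(a, O) = O + a
G(d) = 3 + d
K(c, D) = -1/24
(-7919 + K(G(3), 6)) - 7885 = (-7919 - 1/24) - 7885 = -190057/24 - 7885 = -379297/24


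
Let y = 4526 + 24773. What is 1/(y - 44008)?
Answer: -1/14709 ≈ -6.7986e-5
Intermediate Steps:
y = 29299
1/(y - 44008) = 1/(29299 - 44008) = 1/(-14709) = -1/14709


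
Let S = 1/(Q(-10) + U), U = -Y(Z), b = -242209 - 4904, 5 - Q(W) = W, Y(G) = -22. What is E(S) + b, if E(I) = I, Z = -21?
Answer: -9143180/37 ≈ -2.4711e+5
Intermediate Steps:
Q(W) = 5 - W
b = -247113
U = 22 (U = -1*(-22) = 22)
S = 1/37 (S = 1/((5 - 1*(-10)) + 22) = 1/((5 + 10) + 22) = 1/(15 + 22) = 1/37 ≈ 0.027027)
E(S) + b = 1/37 - 247113 = -9143180/37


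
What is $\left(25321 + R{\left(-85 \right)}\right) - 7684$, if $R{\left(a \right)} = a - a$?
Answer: $17637$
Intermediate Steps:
$R{\left(a \right)} = 0$
$\left(25321 + R{\left(-85 \right)}\right) - 7684 = \left(25321 + 0\right) - 7684 = 25321 - 7684 = 17637$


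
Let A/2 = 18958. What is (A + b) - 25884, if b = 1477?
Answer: 13509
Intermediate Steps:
A = 37916 (A = 2*18958 = 37916)
(A + b) - 25884 = (37916 + 1477) - 25884 = 39393 - 25884 = 13509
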